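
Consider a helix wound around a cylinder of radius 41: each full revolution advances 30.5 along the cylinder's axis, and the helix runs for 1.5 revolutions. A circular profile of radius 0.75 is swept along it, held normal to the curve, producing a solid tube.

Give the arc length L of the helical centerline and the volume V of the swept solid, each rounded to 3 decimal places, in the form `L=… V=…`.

L=389.115 V=687.623

2πR = 2π·41 = 257.610598
per-turn = √(257.610598² + 30.5²) = √(66363.2200 + 930.25) = √67293.4700 = 259.409849
L = 1.5 × 259.409849 = 389.114774
V = π·0.75² × L = 1.767146 × 389.114774 = 687.622565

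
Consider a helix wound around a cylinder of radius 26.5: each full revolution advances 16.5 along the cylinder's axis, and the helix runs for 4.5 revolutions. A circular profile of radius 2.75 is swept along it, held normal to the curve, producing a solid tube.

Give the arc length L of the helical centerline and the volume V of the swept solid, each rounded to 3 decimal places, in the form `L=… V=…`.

L=752.940 V=17888.566

2πR = 2π·26.5 = 166.504411
per-turn = √(166.504411² + 16.5²) = √(27723.7188 + 272.25) = √27995.9688 = 167.319959
L = 4.5 × 167.319959 = 752.939817
V = π·2.75² × L = 23.758294 × 752.939817 = 17888.565861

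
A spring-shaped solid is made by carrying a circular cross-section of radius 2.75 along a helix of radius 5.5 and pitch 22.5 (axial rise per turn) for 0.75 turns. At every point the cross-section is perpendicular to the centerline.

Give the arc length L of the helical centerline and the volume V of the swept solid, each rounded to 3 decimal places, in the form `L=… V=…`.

2πR = 2π·5.5 = 34.557519
per-turn = √(34.557519² + 22.5²) = √(1194.2221 + 506.25) = √1700.4721 = 41.236781
L = 0.75 × 41.236781 = 30.927586
V = π·2.75² × L = 23.758294 × 30.927586 = 734.786694

L=30.928 V=734.787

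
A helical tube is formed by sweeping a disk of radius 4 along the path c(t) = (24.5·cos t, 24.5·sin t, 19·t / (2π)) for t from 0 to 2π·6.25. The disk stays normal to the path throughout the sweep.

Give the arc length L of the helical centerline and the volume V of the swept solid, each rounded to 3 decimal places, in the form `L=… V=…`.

2πR = 2π·24.5 = 153.938040
per-turn = √(153.938040² + 19²) = √(23696.9202 + 361) = √24057.9202 = 155.106158
L = 6.25 × 155.106158 = 969.413486
V = π·4² × L = 50.265482 × 969.413486 = 48728.036566

L=969.413 V=48728.037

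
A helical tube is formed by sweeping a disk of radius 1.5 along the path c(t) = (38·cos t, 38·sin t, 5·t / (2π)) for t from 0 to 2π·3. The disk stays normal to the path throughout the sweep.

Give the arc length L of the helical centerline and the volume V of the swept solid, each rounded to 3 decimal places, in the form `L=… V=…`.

L=716.440 V=5064.217

2πR = 2π·38 = 238.761042
per-turn = √(238.761042² + 5²) = √(57006.8350 + 25) = √57031.8350 = 238.813390
L = 3 × 238.813390 = 716.440169
V = π·1.5² × L = 7.068583 × 716.440169 = 5064.217133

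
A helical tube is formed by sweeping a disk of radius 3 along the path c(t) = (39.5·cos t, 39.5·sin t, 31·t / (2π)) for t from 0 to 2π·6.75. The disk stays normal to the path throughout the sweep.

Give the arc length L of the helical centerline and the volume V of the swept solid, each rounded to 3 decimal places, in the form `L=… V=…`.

2πR = 2π·39.5 = 248.185820
per-turn = √(248.185820² + 31²) = √(61596.2011 + 961) = √62557.2011 = 250.114376
L = 6.75 × 250.114376 = 1688.272038
V = π·3² × L = 28.274334 × 1688.272038 = 47734.767281

L=1688.272 V=47734.767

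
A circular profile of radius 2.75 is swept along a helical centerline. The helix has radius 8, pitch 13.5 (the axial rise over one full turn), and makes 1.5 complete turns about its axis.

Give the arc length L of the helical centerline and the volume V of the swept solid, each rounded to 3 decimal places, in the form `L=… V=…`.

L=78.070 V=1854.815

2πR = 2π·8 = 50.265482
per-turn = √(50.265482² + 13.5²) = √(2526.6187 + 182.25) = √2708.8687 = 52.046794
L = 1.5 × 52.046794 = 78.070190
V = π·2.75² × L = 23.758294 × 78.070190 = 1854.814572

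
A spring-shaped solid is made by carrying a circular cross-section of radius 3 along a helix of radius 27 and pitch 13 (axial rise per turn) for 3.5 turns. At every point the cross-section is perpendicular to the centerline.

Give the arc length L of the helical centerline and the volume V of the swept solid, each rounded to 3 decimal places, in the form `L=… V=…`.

2πR = 2π·27 = 169.646003
per-turn = √(169.646003² + 13²) = √(28779.7664 + 169) = √28948.7664 = 170.143370
L = 3.5 × 170.143370 = 595.501796
V = π·3² × L = 28.274334 × 595.501796 = 16837.416602

L=595.502 V=16837.417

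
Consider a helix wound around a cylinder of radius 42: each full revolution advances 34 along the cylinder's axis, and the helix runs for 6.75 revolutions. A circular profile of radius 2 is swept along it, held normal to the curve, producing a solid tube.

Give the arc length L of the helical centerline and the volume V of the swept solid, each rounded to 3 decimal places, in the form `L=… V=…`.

L=1796.007 V=22569.284

2πR = 2π·42 = 263.893783
per-turn = √(263.893783² + 34²) = √(69639.9287 + 1156) = √70795.9287 = 266.075043
L = 6.75 × 266.075043 = 1796.006542
V = π·2² × L = 12.566371 × 1796.006542 = 22569.283834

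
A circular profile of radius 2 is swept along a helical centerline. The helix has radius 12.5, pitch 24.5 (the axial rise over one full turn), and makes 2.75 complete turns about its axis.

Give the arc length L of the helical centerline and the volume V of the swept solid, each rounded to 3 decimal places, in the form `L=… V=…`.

L=226.249 V=2843.131

2πR = 2π·12.5 = 78.539816
per-turn = √(78.539816² + 24.5²) = √(6168.5028 + 600.25) = √6768.7528 = 82.272430
L = 2.75 × 82.272430 = 226.249183
V = π·2² × L = 12.566371 × 226.249183 = 2843.131081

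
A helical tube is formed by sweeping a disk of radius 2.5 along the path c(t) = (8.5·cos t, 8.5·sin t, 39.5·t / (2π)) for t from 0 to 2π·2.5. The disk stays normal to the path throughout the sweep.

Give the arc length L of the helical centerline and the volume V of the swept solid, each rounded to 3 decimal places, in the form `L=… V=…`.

L=166.068 V=3260.735

2πR = 2π·8.5 = 53.407075
per-turn = √(53.407075² + 39.5²) = √(2852.3157 + 1560.25) = √4412.5657 = 66.427146
L = 2.5 × 66.427146 = 166.067864
V = π·2.5² × L = 19.634954 × 166.067864 = 3260.734884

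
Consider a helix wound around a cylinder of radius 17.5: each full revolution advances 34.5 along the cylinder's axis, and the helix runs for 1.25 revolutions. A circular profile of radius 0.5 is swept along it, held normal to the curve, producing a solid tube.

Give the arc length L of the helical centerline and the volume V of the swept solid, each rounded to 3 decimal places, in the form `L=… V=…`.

2πR = 2π·17.5 = 109.955743
per-turn = √(109.955743² + 34.5²) = √(12090.2654 + 1190.25) = √13280.5154 = 115.241118
L = 1.25 × 115.241118 = 144.051398
V = π·0.5² × L = 0.785398 × 144.051398 = 113.137704

L=144.051 V=113.138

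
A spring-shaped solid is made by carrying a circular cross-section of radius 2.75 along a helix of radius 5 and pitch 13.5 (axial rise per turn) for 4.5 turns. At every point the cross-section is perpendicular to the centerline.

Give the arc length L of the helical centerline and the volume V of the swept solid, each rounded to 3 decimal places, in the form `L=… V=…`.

2πR = 2π·5 = 31.415927
per-turn = √(31.415927² + 13.5²) = √(986.9604 + 182.25) = √1169.2104 = 34.193719
L = 4.5 × 34.193719 = 153.871737
V = π·2.75² × L = 23.758294 × 153.871737 = 3655.730031

L=153.872 V=3655.730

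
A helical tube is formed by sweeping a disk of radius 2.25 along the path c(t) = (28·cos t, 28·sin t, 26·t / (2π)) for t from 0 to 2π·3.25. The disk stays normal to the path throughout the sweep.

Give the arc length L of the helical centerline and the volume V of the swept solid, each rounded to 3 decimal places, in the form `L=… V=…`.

L=577.980 V=9192.377

2πR = 2π·28 = 175.929189
per-turn = √(175.929189² + 26²) = √(30951.0794 + 676) = √31627.0794 = 177.840039
L = 3.25 × 177.840039 = 577.980126
V = π·2.25² × L = 15.904313 × 577.980126 = 9192.376723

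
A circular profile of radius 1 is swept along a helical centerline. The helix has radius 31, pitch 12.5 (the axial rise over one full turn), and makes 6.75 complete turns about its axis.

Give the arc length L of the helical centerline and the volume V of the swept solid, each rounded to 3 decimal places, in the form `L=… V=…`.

2πR = 2π·31 = 194.778745
per-turn = √(194.778745² + 12.5²) = √(37938.7593 + 156.25) = √38095.0093 = 195.179429
L = 6.75 × 195.179429 = 1317.461143
V = π·1² × L = 3.141593 × 1317.461143 = 4138.926247

L=1317.461 V=4138.926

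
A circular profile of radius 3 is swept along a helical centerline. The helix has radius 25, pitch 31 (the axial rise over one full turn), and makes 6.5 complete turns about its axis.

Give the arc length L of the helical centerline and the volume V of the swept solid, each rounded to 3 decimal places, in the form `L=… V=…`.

L=1040.711 V=29425.408

2πR = 2π·25 = 157.079633
per-turn = √(157.079633² + 31²) = √(24674.0110 + 961) = √25635.0110 = 160.109372
L = 6.5 × 160.109372 = 1040.710918
V = π·3² × L = 28.274334 × 1040.710918 = 29425.407971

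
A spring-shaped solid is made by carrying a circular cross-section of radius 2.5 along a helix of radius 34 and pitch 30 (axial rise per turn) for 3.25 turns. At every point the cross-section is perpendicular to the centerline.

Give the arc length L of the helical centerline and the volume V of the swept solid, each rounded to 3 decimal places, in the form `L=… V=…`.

L=701.105 V=13766.156

2πR = 2π·34 = 213.628300
per-turn = √(213.628300² + 30²) = √(45637.0508 + 900) = √46537.0508 = 215.724479
L = 3.25 × 215.724479 = 701.104556
V = π·2.5² × L = 19.634954 × 701.104556 = 13766.155767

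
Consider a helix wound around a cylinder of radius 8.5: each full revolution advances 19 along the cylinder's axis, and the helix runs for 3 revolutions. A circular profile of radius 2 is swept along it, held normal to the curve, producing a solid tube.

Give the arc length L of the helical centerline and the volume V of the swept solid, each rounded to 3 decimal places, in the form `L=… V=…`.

2πR = 2π·8.5 = 53.407075
per-turn = √(53.407075² + 19²) = √(2852.3157 + 361) = √3213.3157 = 56.686115
L = 3 × 56.686115 = 170.058346
V = π·2² × L = 12.566371 × 170.058346 = 2137.016202

L=170.058 V=2137.016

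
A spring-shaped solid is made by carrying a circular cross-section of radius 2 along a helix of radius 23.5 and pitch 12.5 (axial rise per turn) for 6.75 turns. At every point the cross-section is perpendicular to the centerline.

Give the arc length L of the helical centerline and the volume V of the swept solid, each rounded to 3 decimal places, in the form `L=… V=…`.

2πR = 2π·23.5 = 147.654855
per-turn = √(147.654855² + 12.5²) = √(21801.9561 + 156.25) = √21958.2061 = 148.183016
L = 6.75 × 148.183016 = 1000.235356
V = π·2² × L = 12.566371 × 1000.235356 = 12569.328179

L=1000.235 V=12569.328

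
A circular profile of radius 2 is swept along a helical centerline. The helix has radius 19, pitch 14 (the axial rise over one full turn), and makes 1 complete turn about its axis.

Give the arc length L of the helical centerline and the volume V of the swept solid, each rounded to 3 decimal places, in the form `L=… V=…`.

2πR = 2π·19 = 119.380521
per-turn = √(119.380521² + 14²) = √(14251.7088 + 196) = √14447.7088 = 120.198622
L = 1 × 120.198622 = 120.198622
V = π·2² × L = 12.566371 × 120.198622 = 1510.460433

L=120.199 V=1510.460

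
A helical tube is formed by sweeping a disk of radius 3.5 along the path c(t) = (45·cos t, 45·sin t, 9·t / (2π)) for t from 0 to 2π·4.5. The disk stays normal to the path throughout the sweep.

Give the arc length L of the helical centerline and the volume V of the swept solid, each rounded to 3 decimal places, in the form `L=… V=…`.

2πR = 2π·45 = 282.743339
per-turn = √(282.743339² + 9²) = √(79943.7956 + 81) = √80024.7956 = 282.886542
L = 4.5 × 282.886542 = 1272.989439
V = π·3.5² × L = 38.484510 × 1272.989439 = 48990.374805

L=1272.989 V=48990.375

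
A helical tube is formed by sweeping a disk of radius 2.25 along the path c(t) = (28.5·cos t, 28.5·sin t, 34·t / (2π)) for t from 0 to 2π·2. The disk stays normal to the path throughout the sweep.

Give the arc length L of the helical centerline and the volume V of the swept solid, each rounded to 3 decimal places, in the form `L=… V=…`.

L=364.540 V=5797.757

2πR = 2π·28.5 = 179.070781
per-turn = √(179.070781² + 34²) = √(32066.3447 + 1156) = √33222.3447 = 182.269978
L = 2 × 182.269978 = 364.539955
V = π·2.25² × L = 15.904313 × 364.539955 = 5797.757476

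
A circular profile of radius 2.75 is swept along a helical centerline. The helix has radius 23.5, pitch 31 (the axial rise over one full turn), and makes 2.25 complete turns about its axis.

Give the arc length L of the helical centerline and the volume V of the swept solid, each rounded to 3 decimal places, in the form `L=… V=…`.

L=339.466 V=8065.144

2πR = 2π·23.5 = 147.654855
per-turn = √(147.654855² + 31²) = √(21801.9561 + 961) = √22762.9561 = 150.873974
L = 2.25 × 150.873974 = 339.466442
V = π·2.75² × L = 23.758294 × 339.466442 = 8065.143687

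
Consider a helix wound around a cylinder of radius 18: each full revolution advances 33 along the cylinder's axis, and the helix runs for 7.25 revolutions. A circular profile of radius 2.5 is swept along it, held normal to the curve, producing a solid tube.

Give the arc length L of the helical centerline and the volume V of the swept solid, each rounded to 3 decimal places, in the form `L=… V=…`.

L=854.147 V=16771.146

2πR = 2π·18 = 113.097336
per-turn = √(113.097336² + 33²) = √(12791.0073 + 1089) = √13880.0073 = 117.813443
L = 7.25 × 117.813443 = 854.147460
V = π·2.5² × L = 19.634954 × 854.147460 = 16771.146164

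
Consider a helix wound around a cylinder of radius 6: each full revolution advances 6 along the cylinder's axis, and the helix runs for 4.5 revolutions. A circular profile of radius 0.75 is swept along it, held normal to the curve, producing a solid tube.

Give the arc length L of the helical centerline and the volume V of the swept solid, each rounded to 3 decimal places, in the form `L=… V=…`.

L=171.781 V=303.562

2πR = 2π·6 = 37.699112
per-turn = √(37.699112² + 6²) = √(1421.2230 + 36) = √1457.2230 = 38.173591
L = 4.5 × 38.173591 = 171.781159
V = π·0.75² × L = 1.767146 × 171.781159 = 303.562364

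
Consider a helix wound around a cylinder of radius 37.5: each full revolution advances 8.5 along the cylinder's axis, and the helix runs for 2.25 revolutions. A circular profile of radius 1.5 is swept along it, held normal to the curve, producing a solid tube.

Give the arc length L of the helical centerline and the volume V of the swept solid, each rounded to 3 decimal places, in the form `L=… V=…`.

2πR = 2π·37.5 = 235.619449
per-turn = √(235.619449² + 8.5²) = √(55516.5248 + 72.25) = √55588.7748 = 235.772718
L = 2.25 × 235.772718 = 530.488616
V = π·1.5² × L = 7.068583 × 530.488616 = 3749.803066

L=530.489 V=3749.803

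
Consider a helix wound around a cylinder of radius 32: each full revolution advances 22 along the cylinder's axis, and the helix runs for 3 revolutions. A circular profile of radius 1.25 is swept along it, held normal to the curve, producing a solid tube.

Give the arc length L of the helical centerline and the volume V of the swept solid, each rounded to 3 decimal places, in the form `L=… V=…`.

L=606.786 V=2978.553

2πR = 2π·32 = 201.061930
per-turn = √(201.061930² + 22²) = √(40425.8996 + 484) = √40909.8996 = 202.261958
L = 3 × 202.261958 = 606.785874
V = π·1.25² × L = 4.908739 × 606.785874 = 2978.553193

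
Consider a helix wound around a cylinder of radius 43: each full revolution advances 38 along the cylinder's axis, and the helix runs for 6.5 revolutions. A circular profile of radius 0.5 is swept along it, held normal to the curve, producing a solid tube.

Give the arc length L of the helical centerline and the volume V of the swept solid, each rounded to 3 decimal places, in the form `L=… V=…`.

L=1773.435 V=1392.853

2πR = 2π·43 = 270.176968
per-turn = √(270.176968² + 38²) = √(72995.5942 + 1444) = √74439.5942 = 272.836204
L = 6.5 × 272.836204 = 1773.435325
V = π·0.5² × L = 0.785398 × 1773.435325 = 1392.852847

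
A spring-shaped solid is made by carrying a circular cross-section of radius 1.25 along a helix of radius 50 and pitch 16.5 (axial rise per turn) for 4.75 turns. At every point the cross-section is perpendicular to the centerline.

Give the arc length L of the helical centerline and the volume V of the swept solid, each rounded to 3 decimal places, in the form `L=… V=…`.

2πR = 2π·50 = 314.159265
per-turn = √(314.159265² + 16.5²) = √(98696.0440 + 272.25) = √98968.2940 = 314.592266
L = 4.75 × 314.592266 = 1494.313265
V = π·1.25² × L = 4.908739 × 1494.313265 = 7335.193086

L=1494.313 V=7335.193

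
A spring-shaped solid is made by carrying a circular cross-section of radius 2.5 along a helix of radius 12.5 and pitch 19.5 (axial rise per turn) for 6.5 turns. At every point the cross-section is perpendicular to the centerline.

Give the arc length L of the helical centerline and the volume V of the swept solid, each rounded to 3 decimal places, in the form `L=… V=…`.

2πR = 2π·12.5 = 78.539816
per-turn = √(78.539816² + 19.5²) = √(6168.5028 + 380.25) = √6548.7528 = 80.924364
L = 6.5 × 80.924364 = 526.008368
V = π·2.5² × L = 19.634954 × 526.008368 = 10328.150163

L=526.008 V=10328.150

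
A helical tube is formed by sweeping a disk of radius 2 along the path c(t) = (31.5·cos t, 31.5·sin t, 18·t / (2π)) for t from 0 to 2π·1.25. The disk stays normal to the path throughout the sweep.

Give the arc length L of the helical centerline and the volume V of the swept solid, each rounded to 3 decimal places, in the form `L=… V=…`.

2πR = 2π·31.5 = 197.920337
per-turn = √(197.920337² + 18²) = √(39172.4599 + 324) = √39496.4599 = 198.737163
L = 1.25 × 198.737163 = 248.421453
V = π·2² × L = 12.566371 × 248.421453 = 3121.756053

L=248.421 V=3121.756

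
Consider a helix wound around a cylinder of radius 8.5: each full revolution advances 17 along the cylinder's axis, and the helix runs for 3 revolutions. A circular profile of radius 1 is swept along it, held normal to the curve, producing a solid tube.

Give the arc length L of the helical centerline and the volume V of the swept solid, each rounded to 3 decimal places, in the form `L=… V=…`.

2πR = 2π·8.5 = 53.407075
per-turn = √(53.407075² + 17²) = √(2852.3157 + 289) = √3141.3157 = 56.047441
L = 3 × 56.047441 = 168.142324
V = π·1² × L = 3.141593 × 168.142324 = 528.234689

L=168.142 V=528.235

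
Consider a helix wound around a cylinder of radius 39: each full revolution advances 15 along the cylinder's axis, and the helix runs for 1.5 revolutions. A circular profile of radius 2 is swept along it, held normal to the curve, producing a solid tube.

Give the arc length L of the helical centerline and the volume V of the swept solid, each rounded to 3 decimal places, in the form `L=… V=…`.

L=368.254 V=4627.621

2πR = 2π·39 = 245.044227
per-turn = √(245.044227² + 15²) = √(60046.6732 + 225) = √60271.6732 = 245.502899
L = 1.5 × 245.502899 = 368.254348
V = π·2² × L = 12.566371 × 368.254348 = 4627.620614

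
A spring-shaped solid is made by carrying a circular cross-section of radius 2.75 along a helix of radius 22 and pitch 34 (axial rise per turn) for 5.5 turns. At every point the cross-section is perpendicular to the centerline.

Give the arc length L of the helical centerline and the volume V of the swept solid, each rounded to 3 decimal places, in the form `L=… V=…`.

2πR = 2π·22 = 138.230077
per-turn = √(138.230077² + 34²) = √(19107.5541 + 1156) = √20263.5541 = 142.350111
L = 5.5 × 142.350111 = 782.925611
V = π·2.75² × L = 23.758294 × 782.925611 = 18600.977190

L=782.926 V=18600.977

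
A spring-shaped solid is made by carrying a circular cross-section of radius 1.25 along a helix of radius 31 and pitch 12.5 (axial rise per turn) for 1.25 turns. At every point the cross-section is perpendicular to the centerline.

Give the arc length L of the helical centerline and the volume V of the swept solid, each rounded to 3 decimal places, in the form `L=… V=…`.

L=243.974 V=1197.606

2πR = 2π·31 = 194.778745
per-turn = √(194.778745² + 12.5²) = √(37938.7593 + 156.25) = √38095.0093 = 195.179429
L = 1.25 × 195.179429 = 243.974286
V = π·1.25² × L = 4.908739 × 243.974286 = 1197.605974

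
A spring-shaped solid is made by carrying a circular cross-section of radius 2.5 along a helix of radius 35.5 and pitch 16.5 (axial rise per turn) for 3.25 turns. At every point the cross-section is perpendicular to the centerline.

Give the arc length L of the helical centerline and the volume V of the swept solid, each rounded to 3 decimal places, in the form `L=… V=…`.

2πR = 2π·35.5 = 223.053078
per-turn = √(223.053078² + 16.5²) = √(49752.6758 + 272.25) = √50024.9258 = 223.662527
L = 3.25 × 223.662527 = 726.903211
V = π·2.5² × L = 19.634954 × 726.903211 = 14272.711178

L=726.903 V=14272.711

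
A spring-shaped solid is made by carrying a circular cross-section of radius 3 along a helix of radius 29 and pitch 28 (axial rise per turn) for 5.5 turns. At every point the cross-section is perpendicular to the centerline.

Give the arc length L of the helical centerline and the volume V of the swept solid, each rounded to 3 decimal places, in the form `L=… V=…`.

2πR = 2π·29 = 182.212374
per-turn = √(182.212374² + 28²) = √(33201.3492 + 784) = √33985.3492 = 184.351157
L = 5.5 × 184.351157 = 1013.931365
V = π·3² × L = 28.274334 × 1013.931365 = 28668.233955

L=1013.931 V=28668.234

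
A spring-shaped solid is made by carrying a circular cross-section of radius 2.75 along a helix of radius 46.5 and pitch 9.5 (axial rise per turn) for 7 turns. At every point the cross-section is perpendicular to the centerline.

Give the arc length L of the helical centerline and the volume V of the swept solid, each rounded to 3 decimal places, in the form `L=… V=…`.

2πR = 2π·46.5 = 292.168117
per-turn = √(292.168117² + 9.5²) = √(85362.2085 + 90.25) = √85452.4585 = 292.322525
L = 7 × 292.322525 = 2046.257673
V = π·2.75² × L = 23.758294 × 2046.257673 = 48615.592304

L=2046.258 V=48615.592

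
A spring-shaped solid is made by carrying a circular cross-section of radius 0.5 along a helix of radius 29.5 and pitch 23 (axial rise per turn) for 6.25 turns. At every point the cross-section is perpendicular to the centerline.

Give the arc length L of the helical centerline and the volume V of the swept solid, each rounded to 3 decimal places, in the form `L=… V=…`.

L=1167.347 V=916.832

2πR = 2π·29.5 = 185.353967
per-turn = √(185.353967² + 23²) = √(34356.0929 + 529) = √34885.0929 = 186.775515
L = 6.25 × 186.775515 = 1167.346967
V = π·0.5² × L = 0.785398 × 1167.346967 = 916.832164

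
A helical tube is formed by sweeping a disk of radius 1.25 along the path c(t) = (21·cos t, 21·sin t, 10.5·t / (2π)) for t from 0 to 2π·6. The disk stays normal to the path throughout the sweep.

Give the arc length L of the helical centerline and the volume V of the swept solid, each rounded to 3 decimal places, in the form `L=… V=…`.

L=794.184 V=3898.442

2πR = 2π·21 = 131.946891
per-turn = √(131.946891² + 10.5²) = √(17409.9822 + 110.25) = √17520.2322 = 132.364014
L = 6 × 132.364014 = 794.184083
V = π·1.25² × L = 4.908739 × 794.184083 = 3898.442002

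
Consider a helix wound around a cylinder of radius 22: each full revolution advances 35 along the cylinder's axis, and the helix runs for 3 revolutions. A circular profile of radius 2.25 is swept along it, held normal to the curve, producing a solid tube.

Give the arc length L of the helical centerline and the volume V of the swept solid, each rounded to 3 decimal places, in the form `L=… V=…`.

2πR = 2π·22 = 138.230077
per-turn = √(138.230077² + 35²) = √(19107.5541 + 1225) = √20332.5541 = 142.592265
L = 3 × 142.592265 = 427.776796
V = π·2.25² × L = 15.904313 × 427.776796 = 6803.495974

L=427.777 V=6803.496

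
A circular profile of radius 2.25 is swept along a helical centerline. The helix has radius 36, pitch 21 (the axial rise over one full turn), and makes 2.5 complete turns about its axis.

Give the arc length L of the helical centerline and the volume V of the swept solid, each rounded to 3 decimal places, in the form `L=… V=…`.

2πR = 2π·36 = 226.194671
per-turn = √(226.194671² + 21²) = √(51164.0292 + 441) = √51605.0292 = 227.167404
L = 2.5 × 227.167404 = 567.918509
V = π·2.25² × L = 15.904313 × 567.918509 = 9032.353613

L=567.919 V=9032.354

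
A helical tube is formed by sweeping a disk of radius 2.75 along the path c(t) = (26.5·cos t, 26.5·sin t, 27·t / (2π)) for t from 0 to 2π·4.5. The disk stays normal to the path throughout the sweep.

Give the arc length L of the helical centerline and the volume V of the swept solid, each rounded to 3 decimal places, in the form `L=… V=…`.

L=759.057 V=18033.900

2πR = 2π·26.5 = 166.504411
per-turn = √(166.504411² + 27²) = √(27723.7188 + 729) = √28452.7188 = 168.679337
L = 4.5 × 168.679337 = 759.057017
V = π·2.75² × L = 23.758294 × 759.057017 = 18033.900107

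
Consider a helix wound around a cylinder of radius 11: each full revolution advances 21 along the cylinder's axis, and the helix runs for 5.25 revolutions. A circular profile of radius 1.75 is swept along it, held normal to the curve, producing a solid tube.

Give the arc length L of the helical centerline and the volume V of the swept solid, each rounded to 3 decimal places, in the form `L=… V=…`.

2πR = 2π·11 = 69.115038
per-turn = √(69.115038² + 21²) = √(4776.8885 + 441) = √5217.8885 = 72.234954
L = 5.25 × 72.234954 = 379.233507
V = π·1.75² × L = 9.621128 × 379.233507 = 3648.653921

L=379.234 V=3648.654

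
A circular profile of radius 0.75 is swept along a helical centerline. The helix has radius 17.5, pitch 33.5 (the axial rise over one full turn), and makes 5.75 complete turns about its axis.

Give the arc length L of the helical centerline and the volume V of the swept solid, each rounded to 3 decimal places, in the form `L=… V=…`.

2πR = 2π·17.5 = 109.955743
per-turn = √(109.955743² + 33.5²) = √(12090.2654 + 1122.25) = √13212.5154 = 114.945706
L = 5.75 × 114.945706 = 660.937811
V = π·0.75² × L = 1.767146 × 660.937811 = 1167.973522

L=660.938 V=1167.974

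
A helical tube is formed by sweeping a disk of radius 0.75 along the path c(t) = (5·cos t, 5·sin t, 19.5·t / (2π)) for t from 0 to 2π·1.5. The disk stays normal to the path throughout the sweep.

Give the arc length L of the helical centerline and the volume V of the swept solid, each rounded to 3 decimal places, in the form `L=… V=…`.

2πR = 2π·5 = 31.415927
per-turn = √(31.415927² + 19.5²) = √(986.9604 + 380.25) = √1367.2104 = 36.975809
L = 1.5 × 36.975809 = 55.463713
V = π·0.75² × L = 1.767146 × 55.463713 = 98.012472

L=55.464 V=98.012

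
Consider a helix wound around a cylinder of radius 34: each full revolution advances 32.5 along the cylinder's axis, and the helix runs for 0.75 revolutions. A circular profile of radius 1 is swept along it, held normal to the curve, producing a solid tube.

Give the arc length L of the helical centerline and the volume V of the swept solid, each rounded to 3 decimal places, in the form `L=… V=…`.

L=162.065 V=509.141

2πR = 2π·34 = 213.628300
per-turn = √(213.628300² + 32.5²) = √(45637.0508 + 1056.25) = √46693.3008 = 216.086327
L = 0.75 × 216.086327 = 162.064745
V = π·1² × L = 3.141593 × 162.064745 = 509.141413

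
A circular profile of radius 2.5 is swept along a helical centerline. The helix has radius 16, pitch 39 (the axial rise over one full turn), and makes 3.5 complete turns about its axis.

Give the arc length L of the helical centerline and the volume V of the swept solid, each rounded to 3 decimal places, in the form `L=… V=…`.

2πR = 2π·16 = 100.530965
per-turn = √(100.530965² + 39²) = √(10106.4749 + 1521) = √11627.4749 = 107.830770
L = 3.5 × 107.830770 = 377.407694
V = π·2.5² × L = 19.634954 × 377.407694 = 7410.382746

L=377.408 V=7410.383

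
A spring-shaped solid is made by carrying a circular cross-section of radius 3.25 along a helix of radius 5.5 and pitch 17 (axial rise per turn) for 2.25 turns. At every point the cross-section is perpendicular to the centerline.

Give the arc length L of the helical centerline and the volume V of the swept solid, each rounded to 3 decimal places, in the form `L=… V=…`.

L=86.653 V=2875.426

2πR = 2π·5.5 = 34.557519
per-turn = √(34.557519² + 17²) = √(1194.2221 + 289) = √1483.2221 = 38.512623
L = 2.25 × 38.512623 = 86.653402
V = π·3.25² × L = 33.183072 × 86.653402 = 2875.426106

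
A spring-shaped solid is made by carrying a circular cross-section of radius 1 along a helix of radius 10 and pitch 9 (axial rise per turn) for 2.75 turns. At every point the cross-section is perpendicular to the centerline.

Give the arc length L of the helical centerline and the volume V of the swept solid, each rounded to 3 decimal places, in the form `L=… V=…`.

2πR = 2π·10 = 62.831853
per-turn = √(62.831853² + 9²) = √(3947.8418 + 81) = √4028.8418 = 63.473158
L = 2.75 × 63.473158 = 174.551184
V = π·1² × L = 3.141593 × 174.551184 = 548.368717

L=174.551 V=548.369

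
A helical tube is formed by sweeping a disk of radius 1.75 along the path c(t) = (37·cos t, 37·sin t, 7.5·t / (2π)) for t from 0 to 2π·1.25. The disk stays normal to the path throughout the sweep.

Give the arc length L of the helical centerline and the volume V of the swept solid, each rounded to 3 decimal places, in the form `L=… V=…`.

2πR = 2π·37 = 232.477856
per-turn = √(232.477856² + 7.5²) = √(54045.9537 + 56.25) = √54102.2037 = 232.598804
L = 1.25 × 232.598804 = 290.748505
V = π·1.75² × L = 9.621128 × 290.748505 = 2797.328440

L=290.749 V=2797.328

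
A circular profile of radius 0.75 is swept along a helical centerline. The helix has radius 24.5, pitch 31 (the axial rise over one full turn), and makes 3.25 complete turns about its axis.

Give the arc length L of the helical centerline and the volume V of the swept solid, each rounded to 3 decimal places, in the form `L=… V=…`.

2πR = 2π·24.5 = 153.938040
per-turn = √(153.938040² + 31²) = √(23696.9202 + 961) = √24657.9202 = 157.028406
L = 3.25 × 157.028406 = 510.342318
V = π·0.75² × L = 1.767146 × 510.342318 = 901.849319

L=510.342 V=901.849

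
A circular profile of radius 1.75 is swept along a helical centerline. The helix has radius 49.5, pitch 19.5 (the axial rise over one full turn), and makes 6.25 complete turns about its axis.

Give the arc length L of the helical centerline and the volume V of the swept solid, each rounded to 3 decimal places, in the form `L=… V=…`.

2πR = 2π·49.5 = 311.017673
per-turn = √(311.017673² + 19.5²) = √(96731.9927 + 380.25) = √97112.2427 = 311.628373
L = 6.25 × 311.628373 = 1947.677330
V = π·1.75² × L = 9.621128 × 1947.677330 = 18738.851924

L=1947.677 V=18738.852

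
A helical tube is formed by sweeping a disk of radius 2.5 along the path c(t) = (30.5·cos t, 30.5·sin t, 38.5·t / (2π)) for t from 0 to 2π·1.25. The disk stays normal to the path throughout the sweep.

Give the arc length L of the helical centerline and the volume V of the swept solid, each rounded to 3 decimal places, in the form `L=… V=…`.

2πR = 2π·30.5 = 191.637152
per-turn = √(191.637152² + 38.5²) = √(36724.7980 + 1482.25) = √38207.0480 = 195.466232
L = 1.25 × 195.466232 = 244.332790
V = π·2.5² × L = 19.634954 × 244.332790 = 4797.463121

L=244.333 V=4797.463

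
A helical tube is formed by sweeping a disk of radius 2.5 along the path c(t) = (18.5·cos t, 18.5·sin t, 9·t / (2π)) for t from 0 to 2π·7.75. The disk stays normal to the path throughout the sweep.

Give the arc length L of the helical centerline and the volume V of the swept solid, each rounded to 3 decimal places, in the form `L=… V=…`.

2πR = 2π·18.5 = 116.238928
per-turn = √(116.238928² + 9²) = √(13511.4884 + 81) = √13592.4884 = 116.586828
L = 7.75 × 116.586828 = 903.547916
V = π·2.5² × L = 19.634954 × 903.547916 = 17741.121839

L=903.548 V=17741.122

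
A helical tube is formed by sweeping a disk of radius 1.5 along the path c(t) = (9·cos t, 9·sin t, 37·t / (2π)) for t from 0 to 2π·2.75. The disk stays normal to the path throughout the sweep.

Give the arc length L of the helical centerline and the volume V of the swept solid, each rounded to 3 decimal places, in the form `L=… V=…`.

2πR = 2π·9 = 56.548668
per-turn = √(56.548668² + 37²) = √(3197.7518 + 1369) = √4566.7518 = 67.577747
L = 2.75 × 67.577747 = 185.838803
V = π·1.5² × L = 7.068583 × 185.838803 = 1313.617091

L=185.839 V=1313.617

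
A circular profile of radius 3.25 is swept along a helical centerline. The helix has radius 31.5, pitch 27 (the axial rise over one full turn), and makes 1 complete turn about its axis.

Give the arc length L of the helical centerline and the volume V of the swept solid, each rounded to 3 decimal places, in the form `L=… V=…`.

2πR = 2π·31.5 = 197.920337
per-turn = √(197.920337² + 27²) = √(39172.4599 + 729) = √39901.4599 = 199.753498
L = 1 × 199.753498 = 199.753498
V = π·3.25² × L = 33.183072 × 199.753498 = 6628.434779

L=199.753 V=6628.435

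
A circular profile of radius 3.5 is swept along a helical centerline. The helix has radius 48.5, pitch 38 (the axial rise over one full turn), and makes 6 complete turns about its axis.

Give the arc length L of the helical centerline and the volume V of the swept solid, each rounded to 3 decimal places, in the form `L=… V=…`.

L=1842.568 V=70910.317

2πR = 2π·48.5 = 304.734487
per-turn = √(304.734487² + 38²) = √(92863.1078 + 1444) = √94307.1078 = 307.094624
L = 6 × 307.094624 = 1842.567741
V = π·3.5² × L = 38.484510 × 1842.567741 = 70910.316676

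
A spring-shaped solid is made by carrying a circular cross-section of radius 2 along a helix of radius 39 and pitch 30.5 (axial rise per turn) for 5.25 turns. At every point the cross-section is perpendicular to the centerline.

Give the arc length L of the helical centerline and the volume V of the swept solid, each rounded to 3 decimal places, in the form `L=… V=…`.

2πR = 2π·39 = 245.044227
per-turn = √(245.044227² + 30.5²) = √(60046.6732 + 930.25) = √60976.9232 = 246.935059
L = 5.25 × 246.935059 = 1296.409058
V = π·2² × L = 12.566371 × 1296.409058 = 16291.156688

L=1296.409 V=16291.157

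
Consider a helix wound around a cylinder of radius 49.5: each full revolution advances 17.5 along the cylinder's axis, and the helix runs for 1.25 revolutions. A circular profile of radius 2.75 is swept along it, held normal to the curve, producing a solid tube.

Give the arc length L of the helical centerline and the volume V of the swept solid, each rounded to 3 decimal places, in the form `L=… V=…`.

L=389.387 V=9251.172

2πR = 2π·49.5 = 311.017673
per-turn = √(311.017673² + 17.5²) = √(96731.9927 + 306.25) = √97038.2427 = 311.509619
L = 1.25 × 311.509619 = 389.387024
V = π·2.75² × L = 23.758294 × 389.387024 = 9251.171563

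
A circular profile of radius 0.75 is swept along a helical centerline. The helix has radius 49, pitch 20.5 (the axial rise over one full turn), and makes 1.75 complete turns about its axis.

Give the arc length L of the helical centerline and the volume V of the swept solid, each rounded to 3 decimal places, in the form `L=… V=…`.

2πR = 2π·49 = 307.876080
per-turn = √(307.876080² + 20.5²) = √(94787.6807 + 420.25) = √95207.9307 = 308.557824
L = 1.75 × 308.557824 = 539.976192
V = π·0.75² × L = 1.767146 × 539.976192 = 954.216696

L=539.976 V=954.217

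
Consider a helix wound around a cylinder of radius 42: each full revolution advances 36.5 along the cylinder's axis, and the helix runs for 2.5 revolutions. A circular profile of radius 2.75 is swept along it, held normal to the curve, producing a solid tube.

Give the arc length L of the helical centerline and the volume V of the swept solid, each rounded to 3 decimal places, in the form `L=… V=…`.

L=666.015 V=15823.383

2πR = 2π·42 = 263.893783
per-turn = √(263.893783² + 36.5²) = √(69639.9287 + 1332.25) = √70972.1787 = 266.406041
L = 2.5 × 266.406041 = 666.015102
V = π·2.75² × L = 23.758294 × 666.015102 = 15823.382905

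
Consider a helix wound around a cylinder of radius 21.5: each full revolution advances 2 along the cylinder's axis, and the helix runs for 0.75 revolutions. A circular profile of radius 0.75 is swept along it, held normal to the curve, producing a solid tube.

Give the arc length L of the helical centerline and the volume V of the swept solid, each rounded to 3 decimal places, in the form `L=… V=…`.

L=101.327 V=179.060

2πR = 2π·21.5 = 135.088484
per-turn = √(135.088484² + 2²) = √(18248.8985 + 4) = √18252.8985 = 135.103288
L = 0.75 × 135.103288 = 101.327466
V = π·0.75² × L = 1.767146 × 101.327466 = 179.060413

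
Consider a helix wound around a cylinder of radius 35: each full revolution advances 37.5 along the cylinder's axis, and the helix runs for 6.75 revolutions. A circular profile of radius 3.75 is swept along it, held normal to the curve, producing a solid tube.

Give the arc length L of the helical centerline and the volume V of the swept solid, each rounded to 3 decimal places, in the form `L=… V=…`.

L=1505.830 V=66525.519

2πR = 2π·35 = 219.911486
per-turn = √(219.911486² + 37.5²) = √(48361.0616 + 1406.25) = √49767.3116 = 223.085884
L = 6.75 × 223.085884 = 1505.829716
V = π·3.75² × L = 44.178647 × 1505.829716 = 66525.518994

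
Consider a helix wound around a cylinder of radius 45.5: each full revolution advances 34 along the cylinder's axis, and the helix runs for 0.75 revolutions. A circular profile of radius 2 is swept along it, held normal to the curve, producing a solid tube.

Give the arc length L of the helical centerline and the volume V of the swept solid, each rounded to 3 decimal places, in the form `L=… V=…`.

2πR = 2π·45.5 = 285.884931
per-turn = √(285.884931² + 34²) = √(81730.1940 + 1156) = √82886.1940 = 287.899625
L = 0.75 × 287.899625 = 215.924719
V = π·2² × L = 12.566371 × 215.924719 = 2713.390040

L=215.925 V=2713.390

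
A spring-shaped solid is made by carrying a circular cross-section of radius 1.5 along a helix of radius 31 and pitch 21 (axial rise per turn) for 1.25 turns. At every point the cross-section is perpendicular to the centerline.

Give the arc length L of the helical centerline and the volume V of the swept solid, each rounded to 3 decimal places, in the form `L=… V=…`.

2πR = 2π·31 = 194.778745
per-turn = √(194.778745² + 21²) = √(37938.7593 + 441) = √38379.7593 = 195.907527
L = 1.25 × 195.907527 = 244.884409
V = π·1.5² × L = 7.068583 × 244.884409 = 1730.985888

L=244.884 V=1730.986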